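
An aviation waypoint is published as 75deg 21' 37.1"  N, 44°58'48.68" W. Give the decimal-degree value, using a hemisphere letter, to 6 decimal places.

Lat: 21′ + 37.1″ = 21.61833′; 75 + 21.61833/60 = 75.3603056
λ: 44 + 58/60 + 48.68/3600 = 44.9801889

75.360306° N, 44.980189° W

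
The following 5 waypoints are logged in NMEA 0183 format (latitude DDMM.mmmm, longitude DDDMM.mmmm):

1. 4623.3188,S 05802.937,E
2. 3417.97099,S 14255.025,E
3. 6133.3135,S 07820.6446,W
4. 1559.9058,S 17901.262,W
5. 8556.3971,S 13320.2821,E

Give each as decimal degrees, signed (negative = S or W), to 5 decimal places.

Point 1:
  Latitude: degrees = first 2 digits = 46, minutes = 23.3188; 46 + 23.3188/60 = 46.388647
  S ⇒ negate
  Longitude: degrees = first 3 digits = 58, minutes = 2.937; 58 + 2.937/60 = 58.048950
  E ⇒ keep positive
Point 2:
  φ: split at 2 digits → 34° and 17.97099′; 34 + 17.97099/60 = 34.299517
  S ⇒ negate
  λ: split at 3 digits → 142° and 55.025′; 142 + 55.025/60 = 142.917083
  E ⇒ keep positive
Point 3:
  φ: split at 2 digits → 61° and 33.3135′; 61 + 33.3135/60 = 61.555225
  S → negative
  λ: split at 3 digits → 078° and 20.6446′; 78 + 20.6446/60 = 78.344077
  hemisphere W, so the sign is −
Point 4:
  Latitude: degrees = first 2 digits = 15, minutes = 59.9058; 15 + 59.9058/60 = 15.998430
  hemisphere S, so the sign is −
  λ: degrees = first 3 digits = 179, minutes = 1.262; 179 + 1.262/60 = 179.021033
  W ⇒ negate
Point 5:
  Latitude: degrees = first 2 digits = 85, minutes = 56.3971; 85 + 56.3971/60 = 85.939952
  hemisphere S, so the sign is −
  Lon: split at 3 digits → 133° and 20.2821′; 133 + 20.2821/60 = 133.338035
  E → positive

1. -46.38865, 58.04895
2. -34.29952, 142.91708
3. -61.55523, -78.34408
4. -15.99843, -179.02103
5. -85.93995, 133.33804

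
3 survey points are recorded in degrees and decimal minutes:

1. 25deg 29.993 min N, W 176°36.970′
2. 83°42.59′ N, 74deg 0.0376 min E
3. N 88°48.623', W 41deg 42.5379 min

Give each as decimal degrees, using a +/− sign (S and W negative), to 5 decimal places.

1. 25.49988, -176.61617
2. 83.70983, 74.00063
3. 88.81038, -41.70897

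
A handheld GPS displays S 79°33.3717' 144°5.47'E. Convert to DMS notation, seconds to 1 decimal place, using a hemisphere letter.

79°33′22.3″ S, 144°05′28.2″ E

Latitude: fractional minutes 0.37170 × 60 = 22.302″
λ: 5.47000′ → 5′ and 0.47000 × 60 = 28.200″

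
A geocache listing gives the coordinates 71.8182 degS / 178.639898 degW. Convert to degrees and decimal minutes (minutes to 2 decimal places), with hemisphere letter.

Lat: fractional part 0.818200 → 49.0920 minutes
Lon: minutes = (178.639898 − 178) × 60 = 38.3939

71° 49.09′ S, 178° 38.39′ W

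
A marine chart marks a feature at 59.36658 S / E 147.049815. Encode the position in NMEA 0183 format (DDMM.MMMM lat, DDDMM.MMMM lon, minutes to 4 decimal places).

Latitude: 59° + 0.366580 × 60 = 59° 21.994800′
λ: fractional part 0.049815 → 2.988900 minutes

5921.9948,S / 14702.9889,E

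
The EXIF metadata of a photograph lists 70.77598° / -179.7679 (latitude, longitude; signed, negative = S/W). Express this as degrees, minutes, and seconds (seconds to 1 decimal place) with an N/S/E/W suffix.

70°46′33.5″ N, 179°46′4.4″ W

Lat: 0.775980° → 46.55880′; 0.55880 × 60 = 33.528″
Longitude is negative → W; |value| = 179.767900
λ: 0.767900 × 60 = 46.07400′ → 46′, remainder × 60 = 4.440″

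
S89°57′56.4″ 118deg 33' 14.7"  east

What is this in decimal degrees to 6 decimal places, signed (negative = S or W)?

Latitude: 89 + 57/60 + 56.4/3600 = 89.9656667
S → negative
λ: 118° + 33/60 + 14.7/3600 = 118 + 0.550000 + 0.004083 = 118.5540833
E ⇒ keep positive

-89.965667, 118.554083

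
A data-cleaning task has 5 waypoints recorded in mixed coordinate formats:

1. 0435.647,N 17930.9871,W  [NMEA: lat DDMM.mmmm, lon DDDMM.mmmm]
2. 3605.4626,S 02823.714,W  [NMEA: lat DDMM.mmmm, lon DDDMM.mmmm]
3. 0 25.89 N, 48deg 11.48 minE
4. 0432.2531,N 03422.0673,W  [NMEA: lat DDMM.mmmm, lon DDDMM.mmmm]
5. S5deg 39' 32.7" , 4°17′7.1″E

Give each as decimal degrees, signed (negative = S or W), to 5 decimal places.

Point 1:
  φ: degrees = first 2 digits = 4, minutes = 35.647; 4 + 35.647/60 = 4.594117
  N ⇒ keep positive
  λ: split at 3 digits → 179° and 30.9871′; 179 + 30.9871/60 = 179.516452
  W ⇒ negate
Point 2:
  Lat: degrees = first 2 digits = 36, minutes = 5.4626; 36 + 5.4626/60 = 36.091043
  S → negative
  Longitude: split at 3 digits → 028° and 23.714′; 28 + 23.714/60 = 28.395233
  W → negative
Point 3:
  Lat: 0 + 25.89/60 = 0.431500
  N ⇒ keep positive
  Lon: 48 + 11.48/60 = 48.191333
  E ⇒ keep positive
Point 4:
  φ: split at 2 digits → 04° and 32.2531′; 4 + 32.2531/60 = 4.537552
  N ⇒ keep positive
  λ: degrees = first 3 digits = 34, minutes = 22.0673; 34 + 22.0673/60 = 34.367788
  W ⇒ negate
Point 5:
  φ: 5° + 39/60 + 32.7/3600 = 5 + 0.650000 + 0.009083 = 5.659083
  hemisphere S, so the sign is −
  Lon: 4° + 17/60 + 7.1/3600 = 4 + 0.283333 + 0.001972 = 4.285306
  E ⇒ keep positive

1. 4.59412, -179.51645
2. -36.09104, -28.39523
3. 0.43150, 48.19133
4. 4.53755, -34.36779
5. -5.65908, 4.28531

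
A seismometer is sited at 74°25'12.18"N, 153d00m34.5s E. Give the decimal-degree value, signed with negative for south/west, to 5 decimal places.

74.42005, 153.00958

Lat: 25′ + 12.18″ = 25.20300′; 74 + 25.20300/60 = 74.420050
N ⇒ keep positive
λ: 153° + 0/60 + 34.5/3600 = 153 + 0.000000 + 0.009583 = 153.009583
E → positive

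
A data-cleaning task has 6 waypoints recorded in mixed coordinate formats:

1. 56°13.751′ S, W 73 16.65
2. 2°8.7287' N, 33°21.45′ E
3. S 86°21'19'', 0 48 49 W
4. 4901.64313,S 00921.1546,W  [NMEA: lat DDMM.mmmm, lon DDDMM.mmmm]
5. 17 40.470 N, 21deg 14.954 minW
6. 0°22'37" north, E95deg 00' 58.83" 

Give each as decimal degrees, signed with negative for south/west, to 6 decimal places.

1. -56.229183, -73.277500
2. 2.145478, 33.357500
3. -86.355278, -0.813611
4. -49.027386, -9.352577
5. 17.674500, -21.249233
6. 0.376944, 95.016342

Point 1:
  φ: 56 + 13.751/60 = 56.2291833
  S → negative
  λ: 73 + 16.65/60 = 73.2775000
  W ⇒ negate
Point 2:
  Lat: 2 + 8.7287/60 = 2.1454783
  N ⇒ keep positive
  λ: 33 + 21.45/60 = 33.3575000
  E → positive
Point 3:
  Lat: 86 + 21/60 + 19/3600 = 86.3552778
  S → negative
  Longitude: 0 + 48/60 + 49/3600 = 0.8136111
  hemisphere W, so the sign is −
Point 4:
  Latitude: split at 2 digits → 49° and 1.64313′; 49 + 1.64313/60 = 49.0273855
  S → negative
  Longitude: degrees = first 3 digits = 9, minutes = 21.1546; 9 + 21.1546/60 = 9.3525767
  W → negative
Point 5:
  Lat: 17 + 40.47/60 = 17.6745000
  N ⇒ keep positive
  λ: 21 + 14.954/60 = 21.2492333
  W ⇒ negate
Point 6:
  Latitude: 0° + 22/60 + 37/3600 = 0 + 0.366667 + 0.010278 = 0.3769444
  N → positive
  Lon: 95 + 0/60 + 58.83/3600 = 95.0163417
  E ⇒ keep positive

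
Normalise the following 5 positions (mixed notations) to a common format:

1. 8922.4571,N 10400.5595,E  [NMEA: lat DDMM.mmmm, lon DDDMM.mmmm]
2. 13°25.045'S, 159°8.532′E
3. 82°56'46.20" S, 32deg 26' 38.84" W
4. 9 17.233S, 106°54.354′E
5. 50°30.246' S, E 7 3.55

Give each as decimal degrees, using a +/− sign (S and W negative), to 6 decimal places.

Point 1:
  Lat: split at 2 digits → 89° and 22.4571′; 89 + 22.4571/60 = 89.3742850
  N → positive
  Longitude: split at 3 digits → 104° and 0.5595′; 104 + 0.5595/60 = 104.0093250
  E → positive
Point 2:
  Latitude: 13 + 25.045/60 = 13.4174167
  hemisphere S, so the sign is −
  Longitude: 159 + 8.532/60 = 159.1422000
  E → positive
Point 3:
  Latitude: 56′ + 46.2″ = 56.77000′; 82 + 56.77000/60 = 82.9461667
  hemisphere S, so the sign is −
  Longitude: 26′ + 38.84″ = 26.64733′; 32 + 26.64733/60 = 32.4441222
  hemisphere W, so the sign is −
Point 4:
  Lat: 17.233′ = 0.287217°; total 9.2872167
  S ⇒ negate
  Lon: 106 + 54.354/60 = 106.9059000
  E ⇒ keep positive
Point 5:
  Lat: 50 + 30.246/60 = 50.5041000
  hemisphere S, so the sign is −
  Lon: 7 + 3.55/60 = 7.0591667
  E ⇒ keep positive

1. 89.374285, 104.009325
2. -13.417417, 159.142200
3. -82.946167, -32.444122
4. -9.287217, 106.905900
5. -50.504100, 7.059167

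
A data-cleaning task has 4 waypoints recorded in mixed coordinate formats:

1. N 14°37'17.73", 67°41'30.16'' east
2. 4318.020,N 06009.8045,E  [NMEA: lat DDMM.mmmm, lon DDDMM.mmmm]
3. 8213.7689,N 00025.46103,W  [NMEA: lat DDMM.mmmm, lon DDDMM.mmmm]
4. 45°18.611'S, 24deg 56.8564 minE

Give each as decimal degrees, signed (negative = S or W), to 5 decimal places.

Point 1:
  Lat: 14 + 37/60 + 17.73/3600 = 14.621592
  N → positive
  Longitude: 67° + 41/60 + 30.16/3600 = 67 + 0.683333 + 0.008378 = 67.691711
  E → positive
Point 2:
  φ: degrees = first 2 digits = 43, minutes = 18.02; 43 + 18.02/60 = 43.300333
  N → positive
  Lon: degrees = first 3 digits = 60, minutes = 9.8045; 60 + 9.8045/60 = 60.163408
  E ⇒ keep positive
Point 3:
  φ: degrees = first 2 digits = 82, minutes = 13.7689; 82 + 13.7689/60 = 82.229482
  N ⇒ keep positive
  λ: split at 3 digits → 000° and 25.46103′; 0 + 25.46103/60 = 0.424351
  hemisphere W, so the sign is −
Point 4:
  Lat: 18.611′ = 0.310183°; total 45.310183
  S → negative
  λ: 56.8564′ = 0.947607°; total 24.947607
  E ⇒ keep positive

1. 14.62159, 67.69171
2. 43.30033, 60.16341
3. 82.22948, -0.42435
4. -45.31018, 24.94761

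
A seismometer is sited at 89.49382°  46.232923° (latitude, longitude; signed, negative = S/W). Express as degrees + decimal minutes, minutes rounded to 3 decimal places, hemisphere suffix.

89° 29.629′ N, 46° 13.975′ E

Latitude: 89° + 0.493820 × 60 = 89° 29.62920′
Lon: fractional part 0.232923 → 13.97538 minutes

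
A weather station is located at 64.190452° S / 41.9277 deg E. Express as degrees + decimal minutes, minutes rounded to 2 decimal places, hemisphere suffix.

64° 11.43′ S, 41° 55.66′ E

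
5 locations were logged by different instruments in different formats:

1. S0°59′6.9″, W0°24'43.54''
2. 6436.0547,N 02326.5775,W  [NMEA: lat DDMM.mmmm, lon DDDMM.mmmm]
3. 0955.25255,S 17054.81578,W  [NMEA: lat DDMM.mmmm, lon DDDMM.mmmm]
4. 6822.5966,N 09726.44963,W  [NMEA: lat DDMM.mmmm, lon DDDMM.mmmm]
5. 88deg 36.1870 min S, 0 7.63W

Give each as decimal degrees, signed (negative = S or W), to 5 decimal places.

1. -0.98525, -0.41209
2. 64.60091, -23.44296
3. -9.92088, -170.91360
4. 68.37661, -97.44083
5. -88.60312, -0.12717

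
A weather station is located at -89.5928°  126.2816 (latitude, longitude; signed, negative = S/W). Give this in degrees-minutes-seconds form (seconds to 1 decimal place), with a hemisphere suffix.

89°35′34.1″ S, 126°16′53.8″ E

Latitude is negative → S; |value| = 89.592800
φ: whole degrees 89; 35.56800′ → 35′ and 34.080″
Lon: whole degrees 126; 16.89600′ → 16′ and 53.760″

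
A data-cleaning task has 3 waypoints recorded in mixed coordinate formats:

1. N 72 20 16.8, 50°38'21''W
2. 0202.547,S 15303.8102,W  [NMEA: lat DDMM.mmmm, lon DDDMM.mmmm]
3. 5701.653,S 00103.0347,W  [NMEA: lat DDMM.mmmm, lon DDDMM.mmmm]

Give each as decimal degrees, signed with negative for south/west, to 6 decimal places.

Point 1:
  Lat: 72 + 20/60 + 16.8/3600 = 72.3380000
  N ⇒ keep positive
  Lon: 50 + 38/60 + 21/3600 = 50.6391667
  W ⇒ negate
Point 2:
  Lat: split at 2 digits → 02° and 2.547′; 2 + 2.547/60 = 2.0424500
  hemisphere S, so the sign is −
  Longitude: split at 3 digits → 153° and 3.8102′; 153 + 3.8102/60 = 153.0635033
  W ⇒ negate
Point 3:
  φ: split at 2 digits → 57° and 1.653′; 57 + 1.653/60 = 57.0275500
  S → negative
  Longitude: split at 3 digits → 001° and 3.0347′; 1 + 3.0347/60 = 1.0505783
  W → negative

1. 72.338000, -50.639167
2. -2.042450, -153.063503
3. -57.027550, -1.050578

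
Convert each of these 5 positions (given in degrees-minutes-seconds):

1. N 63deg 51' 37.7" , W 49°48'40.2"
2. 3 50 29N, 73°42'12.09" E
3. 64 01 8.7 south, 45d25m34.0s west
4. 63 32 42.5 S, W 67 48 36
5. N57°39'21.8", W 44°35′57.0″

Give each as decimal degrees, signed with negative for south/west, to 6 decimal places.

1. 63.860472, -49.811167
2. 3.841389, 73.703358
3. -64.019083, -45.426111
4. -63.545139, -67.810000
5. 57.656056, -44.599167

Point 1:
  Latitude: 63° + 51/60 + 37.7/3600 = 63 + 0.850000 + 0.010472 = 63.8604722
  N → positive
  Longitude: 49° + 48/60 + 40.2/3600 = 49 + 0.800000 + 0.011167 = 49.8111667
  W → negative
Point 2:
  Latitude: 3 + 50/60 + 29/3600 = 3.8413889
  N → positive
  λ: 73° + 42/60 + 12.09/3600 = 73 + 0.700000 + 0.003358 = 73.7033583
  E → positive
Point 3:
  Lat: 64° + 1/60 + 8.7/3600 = 64 + 0.016667 + 0.002417 = 64.0190833
  S ⇒ negate
  Longitude: 45° + 25/60 + 34/3600 = 45 + 0.416667 + 0.009444 = 45.4261111
  W ⇒ negate
Point 4:
  Lat: 63 + 32/60 + 42.5/3600 = 63.5451389
  S → negative
  Longitude: 67° + 48/60 + 36/3600 = 67 + 0.800000 + 0.010000 = 67.8100000
  W ⇒ negate
Point 5:
  Lat: 57° + 39/60 + 21.8/3600 = 57 + 0.650000 + 0.006056 = 57.6560556
  N → positive
  λ: 44 + 35/60 + 57/3600 = 44.5991667
  hemisphere W, so the sign is −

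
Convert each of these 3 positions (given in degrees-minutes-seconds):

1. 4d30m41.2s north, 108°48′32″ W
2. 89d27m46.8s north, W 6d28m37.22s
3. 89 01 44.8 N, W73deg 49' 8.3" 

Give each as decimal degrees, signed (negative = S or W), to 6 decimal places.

1. 4.511444, -108.808889
2. 89.463000, -6.477006
3. 89.029111, -73.818972

Point 1:
  Lat: 30′ + 41.2″ = 30.68667′; 4 + 30.68667/60 = 4.5114444
  N ⇒ keep positive
  Longitude: 108 + 48/60 + 32/3600 = 108.8088889
  W → negative
Point 2:
  φ: 27′ + 46.8″ = 27.78000′; 89 + 27.78000/60 = 89.4630000
  N ⇒ keep positive
  Longitude: 6° + 28/60 + 37.22/3600 = 6 + 0.466667 + 0.010339 = 6.4770056
  hemisphere W, so the sign is −
Point 3:
  Latitude: 89° + 1/60 + 44.8/3600 = 89 + 0.016667 + 0.012444 = 89.0291111
  N ⇒ keep positive
  λ: 73° + 49/60 + 8.3/3600 = 73 + 0.816667 + 0.002306 = 73.8189722
  W ⇒ negate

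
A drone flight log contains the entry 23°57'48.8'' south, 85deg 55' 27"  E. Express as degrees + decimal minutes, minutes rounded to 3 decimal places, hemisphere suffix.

23° 57.813′ S, 85° 55.450′ E

φ: seconds/60 = 0.81333; minutes = 57 + 0.81333 = 57.81333
λ: seconds/60 = 0.45000; minutes = 55 + 0.45000 = 55.45000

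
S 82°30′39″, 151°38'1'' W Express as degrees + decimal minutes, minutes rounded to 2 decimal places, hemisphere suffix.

φ: seconds/60 = 0.65000; minutes = 30 + 0.65000 = 30.6500
Longitude: seconds/60 = 0.01667; minutes = 38 + 0.01667 = 38.0167

82° 30.65′ S, 151° 38.02′ W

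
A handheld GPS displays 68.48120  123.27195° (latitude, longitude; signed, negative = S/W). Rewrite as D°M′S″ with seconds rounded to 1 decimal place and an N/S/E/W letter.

Lat: whole degrees 68; 28.87200′ → 28′ and 52.320″
Longitude: 0.271950 × 60 = 16.31700′ → 16′, remainder × 60 = 19.020″

68°28′52.3″ N, 123°16′19.0″ E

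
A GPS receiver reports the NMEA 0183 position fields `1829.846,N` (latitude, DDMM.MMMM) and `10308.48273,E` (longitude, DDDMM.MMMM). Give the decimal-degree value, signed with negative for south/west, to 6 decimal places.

18.497433, 103.141379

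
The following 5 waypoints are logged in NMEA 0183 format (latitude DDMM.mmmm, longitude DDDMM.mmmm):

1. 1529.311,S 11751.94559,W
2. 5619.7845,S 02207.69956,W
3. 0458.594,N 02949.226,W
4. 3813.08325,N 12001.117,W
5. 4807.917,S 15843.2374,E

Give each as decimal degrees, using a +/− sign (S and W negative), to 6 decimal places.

1. -15.488517, -117.865760
2. -56.329742, -22.128326
3. 4.976567, -29.820433
4. 38.218054, -120.018617
5. -48.131950, 158.720623

Point 1:
  Lat: split at 2 digits → 15° and 29.311′; 15 + 29.311/60 = 15.4885167
  S → negative
  Longitude: degrees = first 3 digits = 117, minutes = 51.94559; 117 + 51.94559/60 = 117.8657598
  W ⇒ negate
Point 2:
  φ: degrees = first 2 digits = 56, minutes = 19.7845; 56 + 19.7845/60 = 56.3297417
  S ⇒ negate
  λ: split at 3 digits → 022° and 7.69956′; 22 + 7.69956/60 = 22.1283260
  W → negative
Point 3:
  Latitude: split at 2 digits → 04° and 58.594′; 4 + 58.594/60 = 4.9765667
  N ⇒ keep positive
  Lon: split at 3 digits → 029° and 49.226′; 29 + 49.226/60 = 29.8204333
  W → negative
Point 4:
  Latitude: split at 2 digits → 38° and 13.08325′; 38 + 13.08325/60 = 38.2180542
  N ⇒ keep positive
  Longitude: degrees = first 3 digits = 120, minutes = 1.117; 120 + 1.117/60 = 120.0186167
  W → negative
Point 5:
  Lat: degrees = first 2 digits = 48, minutes = 7.917; 48 + 7.917/60 = 48.1319500
  hemisphere S, so the sign is −
  Longitude: degrees = first 3 digits = 158, minutes = 43.2374; 158 + 43.2374/60 = 158.7206233
  E → positive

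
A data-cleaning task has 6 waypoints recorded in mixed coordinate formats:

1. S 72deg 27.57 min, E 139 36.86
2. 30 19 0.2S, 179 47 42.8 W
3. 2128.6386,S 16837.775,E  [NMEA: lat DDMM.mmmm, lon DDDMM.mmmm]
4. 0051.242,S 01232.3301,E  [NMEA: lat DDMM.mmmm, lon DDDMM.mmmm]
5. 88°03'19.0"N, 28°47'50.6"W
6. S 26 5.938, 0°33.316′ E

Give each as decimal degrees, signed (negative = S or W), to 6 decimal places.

1. -72.459500, 139.614333
2. -30.316722, -179.795222
3. -21.477310, 168.629583
4. -0.854033, 12.538835
5. 88.055278, -28.797389
6. -26.098967, 0.555267

Point 1:
  Latitude: 27.57′ = 0.459500°; total 72.4595000
  S ⇒ negate
  Longitude: 36.86′ = 0.614333°; total 139.6143333
  E ⇒ keep positive
Point 2:
  Lat: 30 + 19/60 + 0.2/3600 = 30.3167222
  S → negative
  λ: 47′ + 42.8″ = 47.71333′; 179 + 47.71333/60 = 179.7952222
  W → negative
Point 3:
  Latitude: degrees = first 2 digits = 21, minutes = 28.6386; 21 + 28.6386/60 = 21.4773100
  S → negative
  Lon: split at 3 digits → 168° and 37.775′; 168 + 37.775/60 = 168.6295833
  E ⇒ keep positive
Point 4:
  Latitude: degrees = first 2 digits = 0, minutes = 51.242; 0 + 51.242/60 = 0.8540333
  S ⇒ negate
  Longitude: degrees = first 3 digits = 12, minutes = 32.3301; 12 + 32.3301/60 = 12.5388350
  E ⇒ keep positive
Point 5:
  Latitude: 88° + 3/60 + 19/3600 = 88 + 0.050000 + 0.005278 = 88.0552778
  N ⇒ keep positive
  λ: 28° + 47/60 + 50.6/3600 = 28 + 0.783333 + 0.014056 = 28.7973889
  W ⇒ negate
Point 6:
  Lat: 5.938′ = 0.098967°; total 26.0989667
  S ⇒ negate
  λ: 33.316′ = 0.555267°; total 0.5552667
  E → positive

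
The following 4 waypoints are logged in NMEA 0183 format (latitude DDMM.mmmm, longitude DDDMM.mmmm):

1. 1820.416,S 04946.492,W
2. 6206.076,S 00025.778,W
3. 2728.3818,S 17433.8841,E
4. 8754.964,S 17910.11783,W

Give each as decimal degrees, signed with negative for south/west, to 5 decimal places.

Point 1:
  Latitude: split at 2 digits → 18° and 20.416′; 18 + 20.416/60 = 18.340267
  hemisphere S, so the sign is −
  Lon: split at 3 digits → 049° and 46.492′; 49 + 46.492/60 = 49.774867
  W → negative
Point 2:
  Lat: split at 2 digits → 62° and 6.076′; 62 + 6.076/60 = 62.101267
  S → negative
  Lon: degrees = first 3 digits = 0, minutes = 25.778; 0 + 25.778/60 = 0.429633
  W ⇒ negate
Point 3:
  Lat: split at 2 digits → 27° and 28.3818′; 27 + 28.3818/60 = 27.473030
  S → negative
  Longitude: split at 3 digits → 174° and 33.8841′; 174 + 33.8841/60 = 174.564735
  E → positive
Point 4:
  Latitude: degrees = first 2 digits = 87, minutes = 54.964; 87 + 54.964/60 = 87.916067
  S → negative
  Longitude: degrees = first 3 digits = 179, minutes = 10.11783; 179 + 10.11783/60 = 179.168631
  hemisphere W, so the sign is −

1. -18.34027, -49.77487
2. -62.10127, -0.42963
3. -27.47303, 174.56474
4. -87.91607, -179.16863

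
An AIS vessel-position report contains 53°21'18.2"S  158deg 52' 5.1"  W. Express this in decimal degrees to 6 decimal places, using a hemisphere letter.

φ: 21′ + 18.2″ = 21.30333′; 53 + 21.30333/60 = 53.3550556
Lon: 158 + 52/60 + 5.1/3600 = 158.8680833

53.355056° S, 158.868083° W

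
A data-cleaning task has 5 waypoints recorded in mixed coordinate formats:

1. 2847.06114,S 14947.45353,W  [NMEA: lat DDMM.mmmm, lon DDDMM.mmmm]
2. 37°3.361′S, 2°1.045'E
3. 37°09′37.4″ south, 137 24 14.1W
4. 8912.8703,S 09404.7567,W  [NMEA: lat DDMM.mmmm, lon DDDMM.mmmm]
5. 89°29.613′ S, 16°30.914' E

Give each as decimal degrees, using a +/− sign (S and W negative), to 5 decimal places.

1. -28.78435, -149.79089
2. -37.05602, 2.01742
3. -37.16039, -137.40392
4. -89.21451, -94.07928
5. -89.49355, 16.51523

Point 1:
  Lat: split at 2 digits → 28° and 47.06114′; 28 + 47.06114/60 = 28.784352
  S ⇒ negate
  λ: degrees = first 3 digits = 149, minutes = 47.45353; 149 + 47.45353/60 = 149.790892
  hemisphere W, so the sign is −
Point 2:
  Lat: 3.361′ = 0.056017°; total 37.056017
  hemisphere S, so the sign is −
  λ: 2 + 1.045/60 = 2.017417
  E → positive
Point 3:
  Lat: 9′ + 37.4″ = 9.62333′; 37 + 9.62333/60 = 37.160389
  hemisphere S, so the sign is −
  Longitude: 137° + 24/60 + 14.1/3600 = 137 + 0.400000 + 0.003917 = 137.403917
  W ⇒ negate
Point 4:
  Lat: split at 2 digits → 89° and 12.8703′; 89 + 12.8703/60 = 89.214505
  S ⇒ negate
  Longitude: degrees = first 3 digits = 94, minutes = 4.7567; 94 + 4.7567/60 = 94.079278
  W ⇒ negate
Point 5:
  Lat: 29.613′ = 0.493550°; total 89.493550
  S → negative
  λ: 16 + 30.914/60 = 16.515233
  E → positive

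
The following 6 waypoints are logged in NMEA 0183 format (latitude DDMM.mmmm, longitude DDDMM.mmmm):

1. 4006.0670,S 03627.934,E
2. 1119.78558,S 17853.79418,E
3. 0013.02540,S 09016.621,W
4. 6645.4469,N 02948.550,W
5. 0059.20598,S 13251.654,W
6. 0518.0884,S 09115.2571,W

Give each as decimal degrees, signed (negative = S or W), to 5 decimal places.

1. -40.10112, 36.46557
2. -11.32976, 178.89657
3. -0.21709, -90.27702
4. 66.75745, -29.80917
5. -0.98677, -132.86090
6. -5.30147, -91.25429

Point 1:
  φ: degrees = first 2 digits = 40, minutes = 6.067; 40 + 6.067/60 = 40.101117
  S ⇒ negate
  λ: split at 3 digits → 036° and 27.934′; 36 + 27.934/60 = 36.465567
  E → positive
Point 2:
  Lat: degrees = first 2 digits = 11, minutes = 19.78558; 11 + 19.78558/60 = 11.329760
  S ⇒ negate
  Longitude: degrees = first 3 digits = 178, minutes = 53.79418; 178 + 53.79418/60 = 178.896570
  E → positive
Point 3:
  Latitude: degrees = first 2 digits = 0, minutes = 13.0254; 0 + 13.0254/60 = 0.217090
  S ⇒ negate
  Longitude: split at 3 digits → 090° and 16.621′; 90 + 16.621/60 = 90.277017
  W → negative
Point 4:
  Latitude: split at 2 digits → 66° and 45.4469′; 66 + 45.4469/60 = 66.757448
  N ⇒ keep positive
  Longitude: split at 3 digits → 029° and 48.55′; 29 + 48.55/60 = 29.809167
  W → negative
Point 5:
  φ: split at 2 digits → 00° and 59.20598′; 0 + 59.20598/60 = 0.986766
  S ⇒ negate
  λ: split at 3 digits → 132° and 51.654′; 132 + 51.654/60 = 132.860900
  W → negative
Point 6:
  Lat: split at 2 digits → 05° and 18.0884′; 5 + 18.0884/60 = 5.301473
  hemisphere S, so the sign is −
  Longitude: degrees = first 3 digits = 91, minutes = 15.2571; 91 + 15.2571/60 = 91.254285
  W ⇒ negate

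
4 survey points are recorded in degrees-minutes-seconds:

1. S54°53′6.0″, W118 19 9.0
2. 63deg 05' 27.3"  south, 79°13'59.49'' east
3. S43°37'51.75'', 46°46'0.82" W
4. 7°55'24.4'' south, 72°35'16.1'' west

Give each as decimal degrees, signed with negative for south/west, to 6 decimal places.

1. -54.885000, -118.319167
2. -63.090917, 79.233192
3. -43.631042, -46.766894
4. -7.923444, -72.587806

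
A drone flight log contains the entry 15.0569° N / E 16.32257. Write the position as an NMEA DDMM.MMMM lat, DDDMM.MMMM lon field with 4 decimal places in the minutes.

1503.4140,N / 01619.3542,E

Latitude: 15° + 0.056900 × 60 = 15° 3.414000′
λ: 16° + 0.322570 × 60 = 16° 19.354200′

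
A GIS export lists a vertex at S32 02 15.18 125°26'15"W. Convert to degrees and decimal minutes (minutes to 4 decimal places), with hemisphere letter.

Latitude: 2 + 15.18/60 = 2.253000′
Lon: seconds/60 = 0.25000; minutes = 26 + 0.25000 = 26.250000

32° 2.2530′ S, 125° 26.2500′ W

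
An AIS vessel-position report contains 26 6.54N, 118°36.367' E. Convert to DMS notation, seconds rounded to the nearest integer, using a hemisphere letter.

26°06′32″ N, 118°36′22″ E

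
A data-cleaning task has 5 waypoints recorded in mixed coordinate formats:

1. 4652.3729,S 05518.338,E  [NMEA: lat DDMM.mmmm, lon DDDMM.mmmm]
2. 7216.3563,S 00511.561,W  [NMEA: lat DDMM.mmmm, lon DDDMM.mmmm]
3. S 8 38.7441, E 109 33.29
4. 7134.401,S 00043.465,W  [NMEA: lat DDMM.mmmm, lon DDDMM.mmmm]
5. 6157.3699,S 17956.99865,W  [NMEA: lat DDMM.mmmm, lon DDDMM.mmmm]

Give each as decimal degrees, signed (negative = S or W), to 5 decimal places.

1. -46.87288, 55.30563
2. -72.27261, -5.19268
3. -8.64574, 109.55483
4. -71.57335, -0.72442
5. -61.95617, -179.94998

Point 1:
  Latitude: degrees = first 2 digits = 46, minutes = 52.3729; 46 + 52.3729/60 = 46.872882
  hemisphere S, so the sign is −
  λ: split at 3 digits → 055° and 18.338′; 55 + 18.338/60 = 55.305633
  E → positive
Point 2:
  Latitude: degrees = first 2 digits = 72, minutes = 16.3563; 72 + 16.3563/60 = 72.272605
  hemisphere S, so the sign is −
  λ: degrees = first 3 digits = 5, minutes = 11.561; 5 + 11.561/60 = 5.192683
  W ⇒ negate
Point 3:
  Lat: 38.7441′ = 0.645735°; total 8.645735
  hemisphere S, so the sign is −
  Lon: 109 + 33.29/60 = 109.554833
  E ⇒ keep positive
Point 4:
  Latitude: split at 2 digits → 71° and 34.401′; 71 + 34.401/60 = 71.573350
  hemisphere S, so the sign is −
  Longitude: degrees = first 3 digits = 0, minutes = 43.465; 0 + 43.465/60 = 0.724417
  W ⇒ negate
Point 5:
  Latitude: split at 2 digits → 61° and 57.3699′; 61 + 57.3699/60 = 61.956165
  S → negative
  Longitude: degrees = first 3 digits = 179, minutes = 56.99865; 179 + 56.99865/60 = 179.949978
  W → negative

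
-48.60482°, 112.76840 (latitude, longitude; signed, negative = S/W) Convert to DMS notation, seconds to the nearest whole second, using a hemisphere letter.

48°36′17″ S, 112°46′6″ E

Latitude is negative → S; |value| = 48.604820
Latitude: whole degrees 48; 36.28920′ → 36′ and 17.35″
Lon: whole degrees 112; 46.10400′ → 46′ and 6.24″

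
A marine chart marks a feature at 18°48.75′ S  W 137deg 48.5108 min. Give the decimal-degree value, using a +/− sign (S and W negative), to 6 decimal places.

-18.812500, -137.808513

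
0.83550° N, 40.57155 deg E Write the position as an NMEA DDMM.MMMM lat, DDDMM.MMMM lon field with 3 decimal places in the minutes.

φ: fractional part 0.835500 → 50.13000 minutes
Longitude: 40° + 0.571550 × 60 = 40° 34.29300′

0050.130,N / 04034.293,E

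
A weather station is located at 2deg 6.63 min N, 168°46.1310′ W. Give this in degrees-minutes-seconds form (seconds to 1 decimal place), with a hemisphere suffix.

φ: 6.63000′ → 6′ and 0.63000 × 60 = 37.800″
λ: 46.13100′ → 46′ and 0.13100 × 60 = 7.860″

2°06′37.8″ N, 168°46′7.9″ W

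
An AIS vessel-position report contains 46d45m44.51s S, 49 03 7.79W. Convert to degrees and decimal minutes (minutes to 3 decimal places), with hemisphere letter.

φ: 45 + 44.51/60 = 45.74183′
Lon: 3 + 7.79/60 = 3.12983′

46° 45.742′ S, 49° 3.130′ W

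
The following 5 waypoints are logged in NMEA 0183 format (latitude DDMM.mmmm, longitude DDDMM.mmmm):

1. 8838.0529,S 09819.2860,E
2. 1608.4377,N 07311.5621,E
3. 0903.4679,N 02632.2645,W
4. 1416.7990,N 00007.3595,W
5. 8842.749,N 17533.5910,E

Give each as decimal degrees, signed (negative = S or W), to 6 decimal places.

Point 1:
  Latitude: degrees = first 2 digits = 88, minutes = 38.0529; 88 + 38.0529/60 = 88.6342150
  S → negative
  Longitude: split at 3 digits → 098° and 19.286′; 98 + 19.286/60 = 98.3214333
  E → positive
Point 2:
  φ: split at 2 digits → 16° and 8.4377′; 16 + 8.4377/60 = 16.1406283
  N → positive
  Longitude: degrees = first 3 digits = 73, minutes = 11.5621; 73 + 11.5621/60 = 73.1927017
  E → positive
Point 3:
  Lat: degrees = first 2 digits = 9, minutes = 3.4679; 9 + 3.4679/60 = 9.0577983
  N ⇒ keep positive
  Longitude: split at 3 digits → 026° and 32.2645′; 26 + 32.2645/60 = 26.5377417
  W ⇒ negate
Point 4:
  Lat: split at 2 digits → 14° and 16.799′; 14 + 16.799/60 = 14.2799833
  N → positive
  Longitude: split at 3 digits → 000° and 7.3595′; 0 + 7.3595/60 = 0.1226583
  W → negative
Point 5:
  φ: degrees = first 2 digits = 88, minutes = 42.749; 88 + 42.749/60 = 88.7124833
  N ⇒ keep positive
  Lon: degrees = first 3 digits = 175, minutes = 33.591; 175 + 33.591/60 = 175.5598500
  E ⇒ keep positive

1. -88.634215, 98.321433
2. 16.140628, 73.192702
3. 9.057798, -26.537742
4. 14.279983, -0.122658
5. 88.712483, 175.559850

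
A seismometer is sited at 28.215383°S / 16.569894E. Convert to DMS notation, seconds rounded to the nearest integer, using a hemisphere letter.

28°12′55″ S, 16°34′12″ E

Latitude: 0.215383 × 60 = 12.92298′ → 12′, remainder × 60 = 55.38″
λ: 0.569894 × 60 = 34.19364′ → 34′, remainder × 60 = 11.62″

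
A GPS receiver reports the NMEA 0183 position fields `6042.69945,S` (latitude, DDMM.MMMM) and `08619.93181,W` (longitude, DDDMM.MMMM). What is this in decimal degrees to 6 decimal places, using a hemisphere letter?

60.711658° S, 86.332197° W

Latitude: split at 2 digits → 60° and 42.69945′; 60 + 42.69945/60 = 60.7116575
Longitude: degrees = first 3 digits = 86, minutes = 19.93181; 86 + 19.93181/60 = 86.3321968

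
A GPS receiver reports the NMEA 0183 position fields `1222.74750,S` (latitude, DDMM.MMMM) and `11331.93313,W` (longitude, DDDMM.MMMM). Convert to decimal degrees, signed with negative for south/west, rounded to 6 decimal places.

-12.379125, -113.532219

φ: split at 2 digits → 12° and 22.7475′; 12 + 22.7475/60 = 12.3791250
S → negative
λ: split at 3 digits → 113° and 31.93313′; 113 + 31.93313/60 = 113.5322188
W ⇒ negate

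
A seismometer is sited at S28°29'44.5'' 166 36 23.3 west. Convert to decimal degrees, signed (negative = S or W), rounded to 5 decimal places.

Lat: 28° + 29/60 + 44.5/3600 = 28 + 0.483333 + 0.012361 = 28.495694
hemisphere S, so the sign is −
Lon: 166° + 36/60 + 23.3/3600 = 166 + 0.600000 + 0.006472 = 166.606472
W → negative

-28.49569, -166.60647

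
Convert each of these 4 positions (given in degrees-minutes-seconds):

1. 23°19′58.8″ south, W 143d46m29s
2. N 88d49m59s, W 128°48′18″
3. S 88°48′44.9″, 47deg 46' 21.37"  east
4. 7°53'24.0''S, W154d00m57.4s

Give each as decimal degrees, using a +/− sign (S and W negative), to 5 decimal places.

Point 1:
  Lat: 19′ + 58.8″ = 19.98000′; 23 + 19.98000/60 = 23.333000
  hemisphere S, so the sign is −
  Lon: 143 + 46/60 + 29/3600 = 143.774722
  hemisphere W, so the sign is −
Point 2:
  φ: 88° + 49/60 + 59/3600 = 88 + 0.816667 + 0.016389 = 88.833056
  N ⇒ keep positive
  Longitude: 128° + 48/60 + 18/3600 = 128 + 0.800000 + 0.005000 = 128.805000
  W ⇒ negate
Point 3:
  Latitude: 88 + 48/60 + 44.9/3600 = 88.812472
  hemisphere S, so the sign is −
  Lon: 47 + 46/60 + 21.37/3600 = 47.772603
  E ⇒ keep positive
Point 4:
  φ: 53′ + 24″ = 53.40000′; 7 + 53.40000/60 = 7.890000
  S → negative
  λ: 154 + 0/60 + 57.4/3600 = 154.015944
  hemisphere W, so the sign is −

1. -23.33300, -143.77472
2. 88.83306, -128.80500
3. -88.81247, 47.77260
4. -7.89000, -154.01594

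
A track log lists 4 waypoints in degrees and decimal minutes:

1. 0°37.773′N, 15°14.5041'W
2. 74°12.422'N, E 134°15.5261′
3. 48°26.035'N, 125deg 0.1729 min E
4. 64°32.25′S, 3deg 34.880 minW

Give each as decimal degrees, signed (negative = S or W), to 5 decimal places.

Point 1:
  Latitude: 0 + 37.773/60 = 0.629550
  N ⇒ keep positive
  λ: 14.5041′ = 0.241735°; total 15.241735
  W ⇒ negate
Point 2:
  Lat: 74 + 12.422/60 = 74.207033
  N ⇒ keep positive
  λ: 15.5261′ = 0.258768°; total 134.258768
  E ⇒ keep positive
Point 3:
  Latitude: 26.035′ = 0.433917°; total 48.433917
  N → positive
  Lon: 125 + 0.1729/60 = 125.002882
  E → positive
Point 4:
  φ: 64 + 32.25/60 = 64.537500
  hemisphere S, so the sign is −
  λ: 34.88′ = 0.581333°; total 3.581333
  W → negative

1. 0.62955, -15.24174
2. 74.20703, 134.25877
3. 48.43392, 125.00288
4. -64.53750, -3.58133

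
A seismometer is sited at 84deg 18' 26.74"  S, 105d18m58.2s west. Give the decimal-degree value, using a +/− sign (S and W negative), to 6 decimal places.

-84.307428, -105.316167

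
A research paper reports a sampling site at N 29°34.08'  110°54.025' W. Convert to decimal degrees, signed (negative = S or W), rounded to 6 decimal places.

φ: 29 + 34.08/60 = 29.5680000
N → positive
λ: 54.025′ = 0.900417°; total 110.9004167
W ⇒ negate

29.568000, -110.900417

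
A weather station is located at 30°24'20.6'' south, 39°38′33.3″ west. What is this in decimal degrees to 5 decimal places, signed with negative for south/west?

-30.40572, -39.64258

Latitude: 24′ + 20.6″ = 24.34333′; 30 + 24.34333/60 = 30.405722
hemisphere S, so the sign is −
Longitude: 39 + 38/60 + 33.3/3600 = 39.642583
W ⇒ negate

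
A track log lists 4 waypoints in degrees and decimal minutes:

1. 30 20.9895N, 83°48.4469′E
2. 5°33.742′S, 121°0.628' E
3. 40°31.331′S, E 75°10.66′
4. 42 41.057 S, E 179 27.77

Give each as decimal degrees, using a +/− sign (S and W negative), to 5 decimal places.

Point 1:
  Latitude: 30 + 20.9895/60 = 30.349825
  N → positive
  Lon: 83 + 48.4469/60 = 83.807448
  E ⇒ keep positive
Point 2:
  φ: 5 + 33.742/60 = 5.562367
  S ⇒ negate
  Lon: 121 + 0.628/60 = 121.010467
  E → positive
Point 3:
  Latitude: 31.331′ = 0.522183°; total 40.522183
  S ⇒ negate
  Lon: 10.66′ = 0.177667°; total 75.177667
  E → positive
Point 4:
  Latitude: 42 + 41.057/60 = 42.684283
  S ⇒ negate
  Longitude: 27.77′ = 0.462833°; total 179.462833
  E ⇒ keep positive

1. 30.34983, 83.80745
2. -5.56237, 121.01047
3. -40.52218, 75.17767
4. -42.68428, 179.46283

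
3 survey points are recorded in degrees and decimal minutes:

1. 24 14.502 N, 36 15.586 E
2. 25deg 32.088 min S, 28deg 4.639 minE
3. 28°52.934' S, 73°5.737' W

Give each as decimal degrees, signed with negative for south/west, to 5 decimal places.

1. 24.24170, 36.25977
2. -25.53480, 28.07732
3. -28.88223, -73.09562

Point 1:
  Lat: 14.502′ = 0.241700°; total 24.241700
  N ⇒ keep positive
  Longitude: 15.586′ = 0.259767°; total 36.259767
  E ⇒ keep positive
Point 2:
  φ: 32.088′ = 0.534800°; total 25.534800
  hemisphere S, so the sign is −
  Longitude: 28 + 4.639/60 = 28.077317
  E ⇒ keep positive
Point 3:
  Lat: 28 + 52.934/60 = 28.882233
  S → negative
  Lon: 5.737′ = 0.095617°; total 73.095617
  W → negative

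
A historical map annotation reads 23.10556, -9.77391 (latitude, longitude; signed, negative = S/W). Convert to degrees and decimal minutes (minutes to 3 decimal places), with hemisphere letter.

23° 6.334′ N, 9° 46.435′ W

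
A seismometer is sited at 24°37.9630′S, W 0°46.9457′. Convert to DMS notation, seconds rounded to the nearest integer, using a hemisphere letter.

24°37′58″ S, 0°46′57″ W

φ: 37.96300′ → 37′ and 0.96300 × 60 = 57.78″
λ: 46.94570′ → 46′ and 0.94570 × 60 = 56.74″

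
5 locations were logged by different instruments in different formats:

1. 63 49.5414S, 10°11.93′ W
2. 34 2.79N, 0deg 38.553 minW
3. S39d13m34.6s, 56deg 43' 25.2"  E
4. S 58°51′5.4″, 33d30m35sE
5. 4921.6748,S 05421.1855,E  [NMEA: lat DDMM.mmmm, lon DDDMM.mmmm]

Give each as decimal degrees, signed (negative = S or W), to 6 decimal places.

Point 1:
  Latitude: 49.5414′ = 0.825690°; total 63.8256900
  S → negative
  Lon: 10 + 11.93/60 = 10.1988333
  W → negative
Point 2:
  φ: 34 + 2.79/60 = 34.0465000
  N → positive
  Lon: 0 + 38.553/60 = 0.6425500
  W ⇒ negate
Point 3:
  φ: 13′ + 34.6″ = 13.57667′; 39 + 13.57667/60 = 39.2262778
  hemisphere S, so the sign is −
  Longitude: 56 + 43/60 + 25.2/3600 = 56.7236667
  E ⇒ keep positive
Point 4:
  φ: 58° + 51/60 + 5.4/3600 = 58 + 0.850000 + 0.001500 = 58.8515000
  hemisphere S, so the sign is −
  Lon: 30′ + 35″ = 30.58333′; 33 + 30.58333/60 = 33.5097222
  E → positive
Point 5:
  φ: split at 2 digits → 49° and 21.6748′; 49 + 21.6748/60 = 49.3612467
  hemisphere S, so the sign is −
  Lon: degrees = first 3 digits = 54, minutes = 21.1855; 54 + 21.1855/60 = 54.3530917
  E ⇒ keep positive

1. -63.825690, -10.198833
2. 34.046500, -0.642550
3. -39.226278, 56.723667
4. -58.851500, 33.509722
5. -49.361247, 54.353092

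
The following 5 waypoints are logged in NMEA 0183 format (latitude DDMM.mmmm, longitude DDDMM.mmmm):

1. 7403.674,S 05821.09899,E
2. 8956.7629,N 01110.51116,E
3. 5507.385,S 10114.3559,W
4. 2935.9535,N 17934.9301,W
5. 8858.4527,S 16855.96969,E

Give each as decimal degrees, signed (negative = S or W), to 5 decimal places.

Point 1:
  Lat: split at 2 digits → 74° and 3.674′; 74 + 3.674/60 = 74.061233
  S → negative
  Longitude: split at 3 digits → 058° and 21.09899′; 58 + 21.09899/60 = 58.351650
  E → positive
Point 2:
  φ: degrees = first 2 digits = 89, minutes = 56.7629; 89 + 56.7629/60 = 89.946048
  N → positive
  λ: split at 3 digits → 011° and 10.51116′; 11 + 10.51116/60 = 11.175186
  E → positive
Point 3:
  Latitude: degrees = first 2 digits = 55, minutes = 7.385; 55 + 7.385/60 = 55.123083
  S → negative
  Lon: split at 3 digits → 101° and 14.3559′; 101 + 14.3559/60 = 101.239265
  W → negative
Point 4:
  Latitude: degrees = first 2 digits = 29, minutes = 35.9535; 29 + 35.9535/60 = 29.599225
  N → positive
  λ: split at 3 digits → 179° and 34.9301′; 179 + 34.9301/60 = 179.582168
  hemisphere W, so the sign is −
Point 5:
  Latitude: degrees = first 2 digits = 88, minutes = 58.4527; 88 + 58.4527/60 = 88.974212
  S ⇒ negate
  Longitude: degrees = first 3 digits = 168, minutes = 55.96969; 168 + 55.96969/60 = 168.932828
  E ⇒ keep positive

1. -74.06123, 58.35165
2. 89.94605, 11.17519
3. -55.12308, -101.23927
4. 29.59923, -179.58217
5. -88.97421, 168.93283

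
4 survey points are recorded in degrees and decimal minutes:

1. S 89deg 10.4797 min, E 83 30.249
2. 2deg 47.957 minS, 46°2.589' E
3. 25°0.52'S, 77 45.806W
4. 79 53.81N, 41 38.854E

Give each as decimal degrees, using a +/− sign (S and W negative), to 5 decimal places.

1. -89.17466, 83.50415
2. -2.79928, 46.04315
3. -25.00867, -77.76343
4. 79.89683, 41.64757

Point 1:
  φ: 89 + 10.4797/60 = 89.174662
  S → negative
  Lon: 83 + 30.249/60 = 83.504150
  E → positive
Point 2:
  Lat: 47.957′ = 0.799283°; total 2.799283
  hemisphere S, so the sign is −
  λ: 46 + 2.589/60 = 46.043150
  E → positive
Point 3:
  Lat: 25 + 0.52/60 = 25.008667
  S → negative
  Longitude: 77 + 45.806/60 = 77.763433
  W ⇒ negate
Point 4:
  Latitude: 79 + 53.81/60 = 79.896833
  N ⇒ keep positive
  Lon: 38.854′ = 0.647567°; total 41.647567
  E → positive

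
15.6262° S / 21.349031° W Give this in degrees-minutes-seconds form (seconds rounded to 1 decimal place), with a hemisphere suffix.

15°37′34.3″ S, 21°20′56.5″ W

Lat: 0.626200° → 37.57200′; 0.57200 × 60 = 34.320″
λ: 0.349031° → 20.94186′; 0.94186 × 60 = 56.512″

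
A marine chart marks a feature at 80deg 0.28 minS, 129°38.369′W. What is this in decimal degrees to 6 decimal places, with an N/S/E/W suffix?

Latitude: 0.28′ = 0.004667°; total 80.0046667
Lon: 38.369′ = 0.639483°; total 129.6394833

80.004667° S, 129.639483° W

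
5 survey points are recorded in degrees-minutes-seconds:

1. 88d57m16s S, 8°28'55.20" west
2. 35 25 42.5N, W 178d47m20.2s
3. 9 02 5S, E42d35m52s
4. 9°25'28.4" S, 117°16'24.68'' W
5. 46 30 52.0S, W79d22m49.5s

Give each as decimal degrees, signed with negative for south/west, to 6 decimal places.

1. -88.954444, -8.482000
2. 35.428472, -178.788944
3. -9.034722, 42.597778
4. -9.424556, -117.273522
5. -46.514444, -79.380417

Point 1:
  φ: 57′ + 16″ = 57.26667′; 88 + 57.26667/60 = 88.9544444
  hemisphere S, so the sign is −
  Longitude: 8 + 28/60 + 55.2/3600 = 8.4820000
  W ⇒ negate
Point 2:
  Lat: 35 + 25/60 + 42.5/3600 = 35.4284722
  N → positive
  Lon: 178 + 47/60 + 20.2/3600 = 178.7889444
  W ⇒ negate
Point 3:
  Latitude: 9 + 2/60 + 5/3600 = 9.0347222
  S → negative
  Longitude: 35′ + 52″ = 35.86667′; 42 + 35.86667/60 = 42.5977778
  E ⇒ keep positive
Point 4:
  φ: 9 + 25/60 + 28.4/3600 = 9.4245556
  hemisphere S, so the sign is −
  Longitude: 16′ + 24.68″ = 16.41133′; 117 + 16.41133/60 = 117.2735222
  W → negative
Point 5:
  Latitude: 46° + 30/60 + 52/3600 = 46 + 0.500000 + 0.014444 = 46.5144444
  S → negative
  λ: 22′ + 49.5″ = 22.82500′; 79 + 22.82500/60 = 79.3804167
  W → negative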